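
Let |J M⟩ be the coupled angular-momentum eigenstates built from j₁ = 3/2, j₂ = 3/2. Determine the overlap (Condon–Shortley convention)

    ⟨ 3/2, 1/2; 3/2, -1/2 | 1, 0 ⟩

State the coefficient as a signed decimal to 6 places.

j₁+j₂−J=2  J+j₁−j₂=1  J−j₁+j₂=1  j₁+j₂+J+1=5
(j₁±m₁, j₂±m₂, J±M) = (2,1,1,2,1,1)
P² = 1/5
sum k=0..1:
  [0] +1/2 = 1/2
  [1] −1/1 = -1
S = -1/2
C² = P²·S² = 1/20 ; C = -0.223607

−√(1/20) = -0.223607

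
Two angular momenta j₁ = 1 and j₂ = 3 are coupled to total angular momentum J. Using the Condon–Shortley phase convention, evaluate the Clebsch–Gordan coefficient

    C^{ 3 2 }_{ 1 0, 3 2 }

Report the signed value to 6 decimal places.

-0.577350  (= −√(1/3))

√[7·1!1!5!/8! · 1!1!5!1!5!1!] = √(300)
  +(−1)^0/∏(0,1,1,5,0,0)! = 1/120  (running 1/120)
  +(−1)^1/∏(1,0,0,4,1,1)! = -1/24  (running -1/30)
⟨..|..⟩ = √(300)·(-1/30) = -0.577350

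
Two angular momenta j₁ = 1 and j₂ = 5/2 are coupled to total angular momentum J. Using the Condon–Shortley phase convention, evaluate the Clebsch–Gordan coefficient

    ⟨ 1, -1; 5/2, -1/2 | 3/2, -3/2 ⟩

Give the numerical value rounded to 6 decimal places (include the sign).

+√(1/15) = +0.258199

√[4·2!0!3!/6! · 0!2!2!3!0!3!] = √(48/5)
  +(−1)^2/∏(2,0,0,0,0,3)! = 1/12  (running 1/12)
⟨..|..⟩ = √(48/5)·(1/12) = +0.258199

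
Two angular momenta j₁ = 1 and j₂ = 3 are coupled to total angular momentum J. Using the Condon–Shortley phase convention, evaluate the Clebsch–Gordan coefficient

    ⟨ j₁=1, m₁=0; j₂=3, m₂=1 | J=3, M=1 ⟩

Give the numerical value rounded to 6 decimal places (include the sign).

−√(1/12) ≈ -0.288675

√[7·1!1!5!/8! · 1!1!4!2!4!2!] = √(48)
  +(−1)^0/∏(0,1,1,4,0,1)! = 1/24  (running 1/24)
  +(−1)^1/∏(1,0,0,3,1,2)! = -1/12  (running -1/24)
⟨..|..⟩ = √(48)·(-1/24) = -0.288675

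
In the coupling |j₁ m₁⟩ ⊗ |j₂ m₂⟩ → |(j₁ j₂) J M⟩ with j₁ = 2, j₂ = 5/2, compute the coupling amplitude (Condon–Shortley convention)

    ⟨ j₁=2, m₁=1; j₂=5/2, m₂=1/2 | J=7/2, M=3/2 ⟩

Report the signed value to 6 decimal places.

j₁+j₂−J=1  J+j₁−j₂=3  J−j₁+j₂=4  j₁+j₂+J+1=9
(j₁±m₁, j₂±m₂, J±M) = (3,1,3,2,5,2)
P² = 384/7
sum k=0..1:
  [0] +1/12 = 1/12
  [1] −1/24 = -1/24
S = 1/24
C² = P²·S² = 2/21 ; C = +0.308607

+√(2/21) ≈ +0.308607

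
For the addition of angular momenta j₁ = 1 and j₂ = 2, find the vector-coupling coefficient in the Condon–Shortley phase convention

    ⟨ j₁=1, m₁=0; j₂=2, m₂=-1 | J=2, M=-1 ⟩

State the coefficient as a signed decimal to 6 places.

j₁+j₂−J=1  J+j₁−j₂=1  J−j₁+j₂=3  j₁+j₂+J+1=6
(j₁±m₁, j₂±m₂, J±M) = (1,1,1,3,1,3)
P² = 3/2
sum k=0..1:
  [0] +1/2 = 1/2
  [1] −1/6 = -1/6
S = 1/3
C² = P²·S² = 1/6 ; C = +0.408248

+0.408248  (= +√(1/6))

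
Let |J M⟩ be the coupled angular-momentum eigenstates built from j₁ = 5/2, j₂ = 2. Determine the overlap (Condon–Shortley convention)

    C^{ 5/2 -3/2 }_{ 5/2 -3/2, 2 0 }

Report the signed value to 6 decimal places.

−√(1/70) ≈ -0.119523

j₁+j₂−J=2  J+j₁−j₂=3  J−j₁+j₂=2  j₁+j₂+J+1=8
(j₁±m₁, j₂±m₂, J±M) = (1,4,2,2,1,4)
P² = 288/35
sum k=1..2:
  [1] −1/6 = -1/6
  [2] +1/8 = 1/8
S = -1/24
C² = P²·S² = 1/70 ; C = -0.119523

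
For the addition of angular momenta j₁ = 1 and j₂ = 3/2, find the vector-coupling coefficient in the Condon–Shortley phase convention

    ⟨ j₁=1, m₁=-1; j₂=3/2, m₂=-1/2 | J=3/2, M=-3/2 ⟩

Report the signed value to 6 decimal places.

triangle: 1!·1!·2!/5! = 2/120
(j±m)!: 0!·2!·1!·2!·0!·3! = 24
prefactor² = (2J+1)·Δ·N² = 8/5
  k=1: −1/(1!·0!·1!·0!·0!·2!) = -1/2
Σ = -1/2  ⇒  CG² = 8/5·(-1/2)² = 2/5
CG = −√(2/5) = -0.632456

−√(2/5) = -0.632456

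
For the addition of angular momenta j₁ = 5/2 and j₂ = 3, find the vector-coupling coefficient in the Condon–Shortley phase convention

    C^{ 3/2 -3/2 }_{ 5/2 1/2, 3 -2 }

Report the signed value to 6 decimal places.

√[4·4!1!2!/8! · 3!2!1!5!0!3!] = √(288/7)
  +(−1)^1/∏(1,3,1,0,0,2)! = -1/12  (running -1/12)
⟨..|..⟩ = √(288/7)·(-1/12) = -0.534522

-0.534522  (= −√(2/7))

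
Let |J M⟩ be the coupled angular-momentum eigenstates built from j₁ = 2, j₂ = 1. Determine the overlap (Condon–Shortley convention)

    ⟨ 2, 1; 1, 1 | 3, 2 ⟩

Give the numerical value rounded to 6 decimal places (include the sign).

j₁+j₂−J=0  J+j₁−j₂=4  J−j₁+j₂=2  j₁+j₂+J+1=7
(j₁±m₁, j₂±m₂, J±M) = (3,1,2,0,5,1)
P² = 96
sum k=0..0:
  [0] +1/12 = 1/12
S = 1/12
C² = P²·S² = 2/3 ; C = +0.816497

+√(2/3) = +0.816497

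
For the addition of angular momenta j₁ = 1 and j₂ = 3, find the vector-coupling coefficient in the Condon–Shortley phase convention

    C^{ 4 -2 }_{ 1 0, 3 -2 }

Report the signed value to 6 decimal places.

+√(3/7) ≈ +0.654654

j₁+j₂−J=0  J+j₁−j₂=2  J−j₁+j₂=6  j₁+j₂+J+1=9
(j₁±m₁, j₂±m₂, J±M) = (1,1,1,5,2,6)
P² = 43200/7
sum k=0..0:
  [0] +1/120 = 1/120
S = 1/120
C² = P²·S² = 3/7 ; C = +0.654654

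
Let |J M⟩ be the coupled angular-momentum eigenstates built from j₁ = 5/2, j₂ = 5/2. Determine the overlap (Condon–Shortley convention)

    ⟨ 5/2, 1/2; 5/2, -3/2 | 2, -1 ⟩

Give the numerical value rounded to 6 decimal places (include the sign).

−√(1/7) = -0.377964

triangle: 3!·2!·2!/8! = 24/40320
(j±m)!: 3!·2!·1!·4!·1!·3! = 1728
prefactor² = (2J+1)·Δ·N² = 36/7
  k=0: +1/(0!·3!·2!·1!·0!·1!) = 1/12
  k=1: −1/(1!·2!·1!·0!·1!·2!) = -1/4
Σ = -1/6  ⇒  CG² = 36/7·(-1/6)² = 1/7
CG = −√(1/7) = -0.377964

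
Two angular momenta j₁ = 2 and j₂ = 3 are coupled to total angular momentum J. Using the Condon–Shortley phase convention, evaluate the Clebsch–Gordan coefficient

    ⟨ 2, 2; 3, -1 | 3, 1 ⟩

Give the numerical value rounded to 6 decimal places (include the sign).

+√(2/5) = +0.632456

√[7·2!2!4!/9! · 4!0!2!4!4!2!] = √(512/5)
  +(−1)^0/∏(0,2,0,2,2,2)! = 1/16  (running 1/16)
⟨..|..⟩ = √(512/5)·(1/16) = +0.632456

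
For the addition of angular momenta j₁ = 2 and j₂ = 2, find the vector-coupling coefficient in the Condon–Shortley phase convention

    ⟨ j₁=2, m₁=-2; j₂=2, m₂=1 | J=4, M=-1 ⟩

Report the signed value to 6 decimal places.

triangle: 0!*4!*4!/9! = 576/362880
(j±m)!: 0!*4!*3!*1!*3!*5! = 103680
prefactor² = (2J+1)*Δ*N² = 10368/7
  k=0: +1/(0!*0!*4!*3!*0!*1!) = 1/144
Σ = 1/144  ⇒  CG² = 10368/7*1/144² = 1/14
CG = +√(1/14) = +0.267261

+0.267261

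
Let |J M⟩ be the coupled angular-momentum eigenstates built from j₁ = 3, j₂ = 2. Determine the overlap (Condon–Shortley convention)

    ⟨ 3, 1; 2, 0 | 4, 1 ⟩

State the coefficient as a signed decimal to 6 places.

+√(3/28) ≈ +0.327327

j₁+j₂−J=1  J+j₁−j₂=5  J−j₁+j₂=3  j₁+j₂+J+1=10
(j₁±m₁, j₂±m₂, J±M) = (4,2,2,2,5,3)
P² = 1728/7
sum k=0..1:
  [0] +1/24 = 1/24
  [1] −1/48 = -1/48
S = 1/48
C² = P²·S² = 3/28 ; C = +0.327327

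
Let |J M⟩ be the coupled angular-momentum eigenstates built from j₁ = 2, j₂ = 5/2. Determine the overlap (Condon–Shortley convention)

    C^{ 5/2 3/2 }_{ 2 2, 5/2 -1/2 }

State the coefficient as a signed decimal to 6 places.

+√(27/70) ≈ +0.621059

j₁+j₂−J=2  J+j₁−j₂=2  J−j₁+j₂=3  j₁+j₂+J+1=8
(j₁±m₁, j₂±m₂, J±M) = (4,0,2,3,4,1)
P² = 864/35
sum k=0..0:
  [0] +1/8 = 1/8
S = 1/8
C² = P²·S² = 27/70 ; C = +0.621059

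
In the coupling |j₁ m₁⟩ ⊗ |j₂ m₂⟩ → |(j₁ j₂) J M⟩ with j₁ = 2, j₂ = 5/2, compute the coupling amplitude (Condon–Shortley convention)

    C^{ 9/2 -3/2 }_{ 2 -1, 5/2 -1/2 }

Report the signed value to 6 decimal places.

+0.690066

√[10·0!4!5!/10! · 1!3!2!3!3!6!] = √(17280/7)
  +(−1)^0/∏(0,0,3,2,1,3)! = 1/72  (running 1/72)
⟨..|..⟩ = √(17280/7)·(1/72) = +0.690066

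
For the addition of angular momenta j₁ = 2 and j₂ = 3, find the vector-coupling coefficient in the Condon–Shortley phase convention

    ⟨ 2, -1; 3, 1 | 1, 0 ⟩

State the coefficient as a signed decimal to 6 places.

j₁+j₂−J=4  J+j₁−j₂=0  J−j₁+j₂=2  j₁+j₂+J+1=7
(j₁±m₁, j₂±m₂, J±M) = (1,3,4,2,1,1)
P² = 288/35
sum k=3..3:
  [3] −1/6 = -1/6
S = -1/6
C² = P²·S² = 8/35 ; C = -0.478091

−√(8/35) = -0.478091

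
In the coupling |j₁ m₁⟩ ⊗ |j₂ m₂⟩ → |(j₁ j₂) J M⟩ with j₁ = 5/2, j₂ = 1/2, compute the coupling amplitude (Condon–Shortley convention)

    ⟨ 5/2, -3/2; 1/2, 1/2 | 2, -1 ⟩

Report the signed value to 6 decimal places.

−√(2/3) = -0.816497

triangle: 1!×4!×0!/6! = 24/720
(j±m)!: 1!×4!×1!×0!×1!×3! = 144
prefactor² = (2J+1)×Δ×N² = 24
  k=1: −1/(1!×0!×3!×0!×1!×0!) = -1/6
Σ = -1/6  ⇒  CG² = 24×(-1/6)² = 2/3
CG = −√(2/3) = -0.816497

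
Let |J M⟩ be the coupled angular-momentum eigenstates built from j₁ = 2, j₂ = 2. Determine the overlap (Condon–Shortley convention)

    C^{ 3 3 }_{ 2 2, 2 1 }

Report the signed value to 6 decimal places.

+0.707107  (= +√(1/2))

triangle: 1!×3!×3!/8! = 36/40320
(j±m)!: 4!×0!×3!×1!×6!×0! = 103680
prefactor² = (2J+1)×Δ×N² = 648
  k=0: +1/(0!×1!×0!×3!×3!×0!) = 1/36
Σ = 1/36  ⇒  CG² = 648×1/36² = 1/2
CG = +√(1/2) = +0.707107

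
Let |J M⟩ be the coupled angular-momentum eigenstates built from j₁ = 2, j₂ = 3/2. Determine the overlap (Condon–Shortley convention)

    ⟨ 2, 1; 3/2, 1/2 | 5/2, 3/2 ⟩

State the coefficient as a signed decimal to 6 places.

+√(1/35) ≈ +0.169031

√[6·1!3!2!/7! · 3!1!2!1!4!1!] = √(144/35)
  +(−1)^0/∏(0,1,1,2,2,0)! = 1/4  (running 1/4)
  +(−1)^1/∏(1,0,0,1,3,1)! = -1/6  (running 1/12)
⟨..|..⟩ = √(144/35)·(1/12) = +0.169031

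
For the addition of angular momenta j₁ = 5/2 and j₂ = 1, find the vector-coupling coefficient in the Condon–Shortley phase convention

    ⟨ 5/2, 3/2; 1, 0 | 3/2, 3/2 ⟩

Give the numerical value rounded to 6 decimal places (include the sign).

−√(4/15) = -0.516398

√[4·2!3!0!/6! · 4!1!1!1!3!0!] = √(48/5)
  +(−1)^1/∏(1,1,0,0,3,0)! = -1/6  (running -1/6)
⟨..|..⟩ = √(48/5)·(-1/6) = -0.516398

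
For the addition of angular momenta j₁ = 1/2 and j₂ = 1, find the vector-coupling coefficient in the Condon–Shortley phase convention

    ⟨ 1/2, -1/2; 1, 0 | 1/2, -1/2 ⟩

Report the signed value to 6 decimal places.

j₁+j₂−J=1  J+j₁−j₂=0  J−j₁+j₂=1  j₁+j₂+J+1=3
(j₁±m₁, j₂±m₂, J±M) = (0,1,1,1,0,1)
P² = 1/3
sum k=1..1:
  [1] −1/1 = -1
S = -1
C² = P²·S² = 1/3 ; C = -0.577350

-0.577350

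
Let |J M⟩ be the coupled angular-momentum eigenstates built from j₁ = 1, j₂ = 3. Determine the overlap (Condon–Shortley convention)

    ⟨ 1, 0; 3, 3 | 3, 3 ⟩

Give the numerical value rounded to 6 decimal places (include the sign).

√[7·1!1!5!/8! · 1!1!6!0!6!0!] = √(10800)
  +(−1)^1/∏(1,0,0,5,1,0)! = -1/120  (running -1/120)
⟨..|..⟩ = √(10800)·(-1/120) = -0.866025

−√(3/4) ≈ -0.866025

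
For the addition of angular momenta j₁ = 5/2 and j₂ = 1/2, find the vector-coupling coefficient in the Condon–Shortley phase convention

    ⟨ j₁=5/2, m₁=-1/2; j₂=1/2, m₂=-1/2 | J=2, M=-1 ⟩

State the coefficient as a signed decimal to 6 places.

+√(1/3) = +0.577350

j₁+j₂−J=1  J+j₁−j₂=4  J−j₁+j₂=0  j₁+j₂+J+1=6
(j₁±m₁, j₂±m₂, J±M) = (2,3,0,1,1,3)
P² = 12
sum k=0..0:
  [0] +1/6 = 1/6
S = 1/6
C² = P²·S² = 1/3 ; C = +0.577350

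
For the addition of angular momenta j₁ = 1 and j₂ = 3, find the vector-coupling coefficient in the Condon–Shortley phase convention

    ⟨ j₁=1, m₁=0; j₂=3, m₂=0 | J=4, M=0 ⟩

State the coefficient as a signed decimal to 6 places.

+√(4/7) ≈ +0.755929

j₁+j₂−J=0  J+j₁−j₂=2  J−j₁+j₂=6  j₁+j₂+J+1=9
(j₁±m₁, j₂±m₂, J±M) = (1,1,3,3,4,4)
P² = 5184/7
sum k=0..0:
  [0] +1/36 = 1/36
S = 1/36
C² = P²·S² = 4/7 ; C = +0.755929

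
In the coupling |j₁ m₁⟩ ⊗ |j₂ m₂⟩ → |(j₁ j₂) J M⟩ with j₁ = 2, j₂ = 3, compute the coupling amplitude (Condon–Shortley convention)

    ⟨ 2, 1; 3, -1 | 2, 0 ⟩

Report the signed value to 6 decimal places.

√[5·3!1!3!/8! · 3!1!2!4!2!2!] = √(36/7)
  +(−1)^0/∏(0,3,1,2,0,1)! = 1/12  (running 1/12)
  +(−1)^1/∏(1,2,0,1,1,2)! = -1/4  (running -1/6)
⟨..|..⟩ = √(36/7)·(-1/6) = -0.377964

−√(1/7) ≈ -0.377964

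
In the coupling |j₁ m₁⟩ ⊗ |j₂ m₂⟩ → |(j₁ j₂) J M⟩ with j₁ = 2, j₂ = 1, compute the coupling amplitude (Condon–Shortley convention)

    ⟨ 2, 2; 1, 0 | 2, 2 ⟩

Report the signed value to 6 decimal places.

+0.816497

√[5·1!3!1!/6! · 4!0!1!1!4!0!] = √(24)
  +(−1)^0/∏(0,1,0,1,3,0)! = 1/6  (running 1/6)
⟨..|..⟩ = √(24)·(1/6) = +0.816497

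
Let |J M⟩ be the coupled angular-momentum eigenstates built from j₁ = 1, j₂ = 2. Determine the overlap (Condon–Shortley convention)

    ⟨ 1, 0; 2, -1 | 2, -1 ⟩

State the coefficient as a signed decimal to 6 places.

√[5·1!1!3!/6! · 1!1!1!3!1!3!] = √(3/2)
  +(−1)^0/∏(0,1,1,1,0,2)! = 1/2  (running 1/2)
  +(−1)^1/∏(1,0,0,0,1,3)! = -1/6  (running 1/3)
⟨..|..⟩ = √(3/2)·(1/3) = +0.408248

+0.408248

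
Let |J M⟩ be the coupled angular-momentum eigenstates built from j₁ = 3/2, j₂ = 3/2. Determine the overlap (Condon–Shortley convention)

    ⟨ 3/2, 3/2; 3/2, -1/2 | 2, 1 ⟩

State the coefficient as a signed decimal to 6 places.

+0.707107  (= +√(1/2))

√[5·1!2!2!/6! · 3!0!1!2!3!1!] = √(2)
  +(−1)^0/∏(0,1,0,1,2,1)! = 1/2  (running 1/2)
⟨..|..⟩ = √(2)·(1/2) = +0.707107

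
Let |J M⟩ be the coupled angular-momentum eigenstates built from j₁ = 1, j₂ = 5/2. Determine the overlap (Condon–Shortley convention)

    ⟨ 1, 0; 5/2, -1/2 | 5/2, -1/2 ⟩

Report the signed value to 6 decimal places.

+√(1/35) = +0.169031

j₁+j₂−J=1  J+j₁−j₂=1  J−j₁+j₂=4  j₁+j₂+J+1=7
(j₁±m₁, j₂±m₂, J±M) = (1,1,2,3,2,3)
P² = 144/35
sum k=0..1:
  [0] +1/4 = 1/4
  [1] −1/6 = -1/6
S = 1/12
C² = P²·S² = 1/35 ; C = +0.169031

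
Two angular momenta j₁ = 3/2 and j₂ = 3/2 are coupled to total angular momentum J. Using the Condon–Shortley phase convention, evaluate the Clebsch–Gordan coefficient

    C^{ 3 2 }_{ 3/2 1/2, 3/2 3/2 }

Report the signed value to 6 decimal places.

j₁+j₂−J=0  J+j₁−j₂=3  J−j₁+j₂=3  j₁+j₂+J+1=7
(j₁±m₁, j₂±m₂, J±M) = (2,1,3,0,5,1)
P² = 72
sum k=0..0:
  [0] +1/12 = 1/12
S = 1/12
C² = P²·S² = 1/2 ; C = +0.707107

+0.707107  (= +√(1/2))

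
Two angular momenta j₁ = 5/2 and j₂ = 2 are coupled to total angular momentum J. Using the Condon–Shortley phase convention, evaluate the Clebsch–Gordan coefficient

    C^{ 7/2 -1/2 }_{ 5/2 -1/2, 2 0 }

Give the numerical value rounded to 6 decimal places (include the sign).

−√(4/105) ≈ -0.195180

j₁+j₂−J=1  J+j₁−j₂=4  J−j₁+j₂=3  j₁+j₂+J+1=9
(j₁±m₁, j₂±m₂, J±M) = (2,3,2,2,3,4)
P² = 768/35
sum k=0..1:
  [0] +1/12 = 1/12
  [1] −1/8 = -1/8
S = -1/24
C² = P²·S² = 4/105 ; C = -0.195180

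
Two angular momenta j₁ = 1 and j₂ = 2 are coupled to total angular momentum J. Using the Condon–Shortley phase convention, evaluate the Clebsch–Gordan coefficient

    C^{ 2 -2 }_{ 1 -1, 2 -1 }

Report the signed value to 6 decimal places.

j₁+j₂−J=1  J+j₁−j₂=1  J−j₁+j₂=3  j₁+j₂+J+1=6
(j₁±m₁, j₂±m₂, J±M) = (0,2,1,3,0,4)
P² = 12
sum k=1..1:
  [1] −1/6 = -1/6
S = -1/6
C² = P²·S² = 1/3 ; C = -0.577350

-0.577350  (= −√(1/3))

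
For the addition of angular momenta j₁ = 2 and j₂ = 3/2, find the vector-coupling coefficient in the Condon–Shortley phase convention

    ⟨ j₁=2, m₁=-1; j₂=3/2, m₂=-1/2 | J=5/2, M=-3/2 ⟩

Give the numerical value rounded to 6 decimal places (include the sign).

√[6·1!3!2!/7! · 1!3!1!2!1!4!] = √(144/35)
  +(−1)^0/∏(0,1,3,1,0,1)! = 1/6  (running 1/6)
  +(−1)^1/∏(1,0,2,0,1,2)! = -1/4  (running -1/12)
⟨..|..⟩ = √(144/35)·(-1/12) = -0.169031

-0.169031  (= −√(1/35))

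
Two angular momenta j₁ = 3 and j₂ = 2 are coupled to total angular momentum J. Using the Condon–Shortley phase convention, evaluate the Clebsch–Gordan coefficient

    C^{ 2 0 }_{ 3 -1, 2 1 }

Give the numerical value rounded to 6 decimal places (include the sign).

+√(1/7) ≈ +0.377964

√[5·3!3!1!/8! · 2!4!3!1!2!2!] = √(36/7)
  +(−1)^2/∏(2,1,2,1,1,0)! = 1/4  (running 1/4)
  +(−1)^3/∏(3,0,1,0,2,1)! = -1/12  (running 1/6)
⟨..|..⟩ = √(36/7)·(1/6) = +0.377964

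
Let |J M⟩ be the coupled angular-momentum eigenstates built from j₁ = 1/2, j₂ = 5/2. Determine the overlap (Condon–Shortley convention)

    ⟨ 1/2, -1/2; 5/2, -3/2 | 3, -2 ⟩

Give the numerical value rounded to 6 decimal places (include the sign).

+0.912871  (= +√(5/6))

j₁+j₂−J=0  J+j₁−j₂=1  J−j₁+j₂=5  j₁+j₂+J+1=7
(j₁±m₁, j₂±m₂, J±M) = (0,1,1,4,1,5)
P² = 480
sum k=0..0:
  [0] +1/24 = 1/24
S = 1/24
C² = P²·S² = 5/6 ; C = +0.912871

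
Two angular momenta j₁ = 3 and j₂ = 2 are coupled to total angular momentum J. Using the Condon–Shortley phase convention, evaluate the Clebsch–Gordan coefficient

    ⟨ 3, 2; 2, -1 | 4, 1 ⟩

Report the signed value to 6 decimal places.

+0.591608

triangle: 1!*5!*3!/10! = 720/3628800
(j±m)!: 5!*1!*1!*3!*5!*3! = 518400
prefactor² = (2J+1)*Δ*N² = 6480/7
  k=0: +1/(0!*1!*1!*1!*4!*2!) = 1/48
  k=1: −1/(1!*0!*0!*0!*5!*3!) = -1/720
Σ = 7/360  ⇒  CG² = 6480/7*7/360² = 7/20
CG = +√(7/20) = +0.591608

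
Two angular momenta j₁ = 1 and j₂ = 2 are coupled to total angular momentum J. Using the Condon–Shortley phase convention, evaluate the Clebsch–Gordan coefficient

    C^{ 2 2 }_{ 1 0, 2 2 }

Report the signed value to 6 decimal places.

j₁+j₂−J=1  J+j₁−j₂=1  J−j₁+j₂=3  j₁+j₂+J+1=6
(j₁±m₁, j₂±m₂, J±M) = (1,1,4,0,4,0)
P² = 24
sum k=1..1:
  [1] −1/6 = -1/6
S = -1/6
C² = P²·S² = 2/3 ; C = -0.816497

−√(2/3) ≈ -0.816497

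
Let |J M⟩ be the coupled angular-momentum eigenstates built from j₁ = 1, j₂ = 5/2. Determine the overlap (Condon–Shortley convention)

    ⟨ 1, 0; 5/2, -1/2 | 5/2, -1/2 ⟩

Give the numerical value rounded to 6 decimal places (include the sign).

j₁+j₂−J=1  J+j₁−j₂=1  J−j₁+j₂=4  j₁+j₂+J+1=7
(j₁±m₁, j₂±m₂, J±M) = (1,1,2,3,2,3)
P² = 144/35
sum k=0..1:
  [0] +1/4 = 1/4
  [1] −1/6 = -1/6
S = 1/12
C² = P²·S² = 1/35 ; C = +0.169031

+√(1/35) = +0.169031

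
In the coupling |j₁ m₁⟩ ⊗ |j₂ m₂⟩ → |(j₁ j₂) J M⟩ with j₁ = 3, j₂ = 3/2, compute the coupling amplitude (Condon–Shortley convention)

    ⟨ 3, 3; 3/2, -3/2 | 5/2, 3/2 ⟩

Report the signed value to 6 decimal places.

j₁+j₂−J=2  J+j₁−j₂=4  J−j₁+j₂=1  j₁+j₂+J+1=8
(j₁±m₁, j₂±m₂, J±M) = (6,0,0,3,4,1)
P² = 5184/7
sum k=0..0:
  [0] +1/48 = 1/48
S = 1/48
C² = P²·S² = 9/28 ; C = +0.566947

+√(9/28) = +0.566947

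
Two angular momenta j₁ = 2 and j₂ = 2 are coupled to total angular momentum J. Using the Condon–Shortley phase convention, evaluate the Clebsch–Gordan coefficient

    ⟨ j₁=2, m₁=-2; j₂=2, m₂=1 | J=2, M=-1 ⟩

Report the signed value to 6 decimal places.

j₁+j₂−J=2  J+j₁−j₂=2  J−j₁+j₂=2  j₁+j₂+J+1=7
(j₁±m₁, j₂±m₂, J±M) = (0,4,3,1,1,3)
P² = 48/7
sum k=2..2:
  [2] +1/4 = 1/4
S = 1/4
C² = P²·S² = 3/7 ; C = +0.654654

+0.654654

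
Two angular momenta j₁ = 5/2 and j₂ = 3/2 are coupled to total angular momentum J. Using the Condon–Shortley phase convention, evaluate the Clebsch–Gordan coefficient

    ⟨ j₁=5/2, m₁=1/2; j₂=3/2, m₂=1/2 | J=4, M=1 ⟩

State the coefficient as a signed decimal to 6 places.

+√(15/28) ≈ +0.731925

triangle: 0!×5!×3!/9! = 720/362880
(j±m)!: 3!×2!×2!×1!×5!×3! = 17280
prefactor² = (2J+1)×Δ×N² = 2160/7
  k=0: +1/(0!×0!×2!×2!×3!×1!) = 1/24
Σ = 1/24  ⇒  CG² = 2160/7×1/24² = 15/28
CG = +√(15/28) = +0.731925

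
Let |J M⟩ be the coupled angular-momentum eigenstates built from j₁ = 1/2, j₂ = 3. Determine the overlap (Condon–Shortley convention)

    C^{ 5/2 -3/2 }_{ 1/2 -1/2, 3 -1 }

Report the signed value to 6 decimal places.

-0.534522  (= −√(2/7))

j₁+j₂−J=1  J+j₁−j₂=0  J−j₁+j₂=5  j₁+j₂+J+1=7
(j₁±m₁, j₂±m₂, J±M) = (0,1,2,4,1,4)
P² = 1152/7
sum k=1..1:
  [1] −1/24 = -1/24
S = -1/24
C² = P²·S² = 2/7 ; C = -0.534522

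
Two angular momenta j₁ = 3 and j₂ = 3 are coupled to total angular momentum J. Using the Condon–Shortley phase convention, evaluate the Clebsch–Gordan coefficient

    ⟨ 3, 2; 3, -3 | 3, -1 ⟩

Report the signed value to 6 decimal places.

√[7·3!3!3!/10! · 5!1!0!6!2!4!] = √(1728)
  +(−1)^0/∏(0,3,1,0,2,3)! = 1/72  (running 1/72)
⟨..|..⟩ = √(1728)·(1/72) = +0.577350

+0.577350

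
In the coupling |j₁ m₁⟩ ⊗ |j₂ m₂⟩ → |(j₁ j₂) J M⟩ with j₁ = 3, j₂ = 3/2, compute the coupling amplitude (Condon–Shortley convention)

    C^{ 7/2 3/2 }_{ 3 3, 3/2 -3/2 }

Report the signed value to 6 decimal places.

j₁+j₂−J=1  J+j₁−j₂=5  J−j₁+j₂=2  j₁+j₂+J+1=9
(j₁±m₁, j₂±m₂, J±M) = (6,0,0,3,5,2)
P² = 38400/7
sum k=0..0:
  [0] +1/240 = 1/240
S = 1/240
C² = P²·S² = 2/21 ; C = +0.308607

+√(2/21) = +0.308607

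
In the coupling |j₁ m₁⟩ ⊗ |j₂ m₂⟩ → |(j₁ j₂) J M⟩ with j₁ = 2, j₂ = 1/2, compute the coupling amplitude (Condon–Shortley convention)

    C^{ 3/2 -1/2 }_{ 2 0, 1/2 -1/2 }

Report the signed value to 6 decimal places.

+0.632456

√[4·1!3!0!/5! · 2!2!0!1!1!2!] = √(8/5)
  +(−1)^0/∏(0,1,2,0,1,0)! = 1/2  (running 1/2)
⟨..|..⟩ = √(8/5)·(1/2) = +0.632456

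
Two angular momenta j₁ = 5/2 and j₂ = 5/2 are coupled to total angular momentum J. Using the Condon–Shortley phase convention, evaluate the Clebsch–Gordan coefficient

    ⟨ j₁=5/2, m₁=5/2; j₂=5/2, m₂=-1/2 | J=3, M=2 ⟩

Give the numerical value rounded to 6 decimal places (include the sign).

+0.645497  (= +√(5/12))

triangle: 2!·3!·3!/9! = 72/362880
(j±m)!: 5!·0!·2!·3!·5!·1! = 172800
prefactor² = (2J+1)·Δ·N² = 240
  k=0: +1/(0!·2!·0!·2!·3!·1!) = 1/24
Σ = 1/24  ⇒  CG² = 240·1/24² = 5/12
CG = +√(5/12) = +0.645497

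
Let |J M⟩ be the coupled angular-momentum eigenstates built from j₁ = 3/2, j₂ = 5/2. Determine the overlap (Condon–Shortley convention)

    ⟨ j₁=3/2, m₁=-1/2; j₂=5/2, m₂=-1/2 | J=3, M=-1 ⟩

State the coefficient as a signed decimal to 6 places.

√[7·1!2!4!/8! · 1!2!2!3!2!4!] = √(48/5)
  +(−1)^0/∏(0,1,2,2,0,2)! = 1/8  (running 1/8)
  +(−1)^1/∏(1,0,1,1,1,3)! = -1/6  (running -1/24)
⟨..|..⟩ = √(48/5)·(-1/24) = -0.129099

−√(1/60) = -0.129099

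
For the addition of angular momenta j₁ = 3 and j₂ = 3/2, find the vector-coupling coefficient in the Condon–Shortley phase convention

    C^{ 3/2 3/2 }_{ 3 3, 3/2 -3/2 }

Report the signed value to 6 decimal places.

j₁+j₂−J=3  J+j₁−j₂=3  J−j₁+j₂=0  j₁+j₂+J+1=7
(j₁±m₁, j₂±m₂, J±M) = (6,0,0,3,3,0)
P² = 5184/7
sum k=0..0:
  [0] +1/36 = 1/36
S = 1/36
C² = P²·S² = 4/7 ; C = +0.755929

+0.755929  (= +√(4/7))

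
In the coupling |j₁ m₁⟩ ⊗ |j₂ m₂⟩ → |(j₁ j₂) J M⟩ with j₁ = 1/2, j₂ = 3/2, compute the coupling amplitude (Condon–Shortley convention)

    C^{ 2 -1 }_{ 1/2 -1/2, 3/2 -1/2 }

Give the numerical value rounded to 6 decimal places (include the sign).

j₁+j₂−J=0  J+j₁−j₂=1  J−j₁+j₂=3  j₁+j₂+J+1=5
(j₁±m₁, j₂±m₂, J±M) = (0,1,1,2,1,3)
P² = 3
sum k=0..0:
  [0] +1/2 = 1/2
S = 1/2
C² = P²·S² = 3/4 ; C = +0.866025

+0.866025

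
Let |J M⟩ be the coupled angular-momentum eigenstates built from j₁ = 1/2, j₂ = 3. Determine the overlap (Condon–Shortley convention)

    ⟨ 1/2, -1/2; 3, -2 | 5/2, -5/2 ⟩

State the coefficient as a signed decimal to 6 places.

triangle: 1!×0!×5!/7! = 120/5040
(j±m)!: 0!×1!×1!×5!×0!×5! = 14400
prefactor² = (2J+1)×Δ×N² = 14400/7
  k=1: −1/(1!×0!×0!×0!×0!×5!) = -1/120
Σ = -1/120  ⇒  CG² = 14400/7×(-1/120)² = 1/7
CG = −√(1/7) = -0.377964

-0.377964  (= −√(1/7))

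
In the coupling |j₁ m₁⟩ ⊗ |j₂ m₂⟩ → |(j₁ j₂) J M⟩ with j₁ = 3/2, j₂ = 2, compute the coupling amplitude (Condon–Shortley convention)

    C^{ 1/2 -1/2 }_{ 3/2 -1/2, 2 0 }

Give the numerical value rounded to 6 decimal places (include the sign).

triangle: 3!*0!*1!/5! = 6/120
(j±m)!: 1!*2!*2!*2!*0!*1! = 8
prefactor² = (2J+1)*Δ*N² = 4/5
  k=2: +1/(2!*1!*0!*0!*0!*1!) = 1/2
Σ = 1/2  ⇒  CG² = 4/5*1/2² = 1/5
CG = +√(1/5) = +0.447214

+√(1/5) ≈ +0.447214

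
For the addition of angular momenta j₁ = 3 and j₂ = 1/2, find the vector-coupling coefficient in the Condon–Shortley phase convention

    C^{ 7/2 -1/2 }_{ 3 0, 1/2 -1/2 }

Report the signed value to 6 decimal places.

√[8·0!6!1!/8! · 3!3!0!1!3!4!] = √(5184/7)
  +(−1)^0/∏(0,0,3,0,3,1)! = 1/36  (running 1/36)
⟨..|..⟩ = √(5184/7)·(1/36) = +0.755929

+0.755929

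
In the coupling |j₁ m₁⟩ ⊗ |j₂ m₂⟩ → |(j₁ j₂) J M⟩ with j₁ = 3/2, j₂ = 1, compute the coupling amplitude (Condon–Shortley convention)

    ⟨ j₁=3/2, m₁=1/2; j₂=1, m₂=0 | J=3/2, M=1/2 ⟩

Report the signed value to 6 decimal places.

+0.258199

√[4·1!2!1!/5! · 2!1!1!1!2!1!] = √(4/15)
  +(−1)^0/∏(0,1,1,1,1,0)! = 1  (running 1)
  +(−1)^1/∏(1,0,0,0,2,1)! = -1/2  (running 1/2)
⟨..|..⟩ = √(4/15)·(1/2) = +0.258199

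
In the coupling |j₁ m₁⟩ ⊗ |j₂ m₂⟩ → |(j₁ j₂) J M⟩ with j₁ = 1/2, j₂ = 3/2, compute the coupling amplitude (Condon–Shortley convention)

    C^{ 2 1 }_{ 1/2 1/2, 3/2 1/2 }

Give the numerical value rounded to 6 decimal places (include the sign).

j₁+j₂−J=0  J+j₁−j₂=1  J−j₁+j₂=3  j₁+j₂+J+1=5
(j₁±m₁, j₂±m₂, J±M) = (1,0,2,1,3,1)
P² = 3
sum k=0..0:
  [0] +1/2 = 1/2
S = 1/2
C² = P²·S² = 3/4 ; C = +0.866025

+0.866025  (= +√(3/4))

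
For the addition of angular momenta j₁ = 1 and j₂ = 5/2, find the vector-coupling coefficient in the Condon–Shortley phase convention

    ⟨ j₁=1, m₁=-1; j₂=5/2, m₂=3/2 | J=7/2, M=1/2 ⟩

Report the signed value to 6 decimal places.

j₁+j₂−J=0  J+j₁−j₂=2  J−j₁+j₂=5  j₁+j₂+J+1=8
(j₁±m₁, j₂±m₂, J±M) = (0,2,4,1,4,3)
P² = 2304/7
sum k=0..0:
  [0] +1/48 = 1/48
S = 1/48
C² = P²·S² = 1/7 ; C = +0.377964

+√(1/7) = +0.377964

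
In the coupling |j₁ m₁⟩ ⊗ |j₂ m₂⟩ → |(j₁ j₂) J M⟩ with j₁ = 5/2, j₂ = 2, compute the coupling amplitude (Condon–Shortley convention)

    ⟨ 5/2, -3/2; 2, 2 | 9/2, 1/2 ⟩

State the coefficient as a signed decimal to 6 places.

triangle: 0!×5!×4!/10! = 2880/3628800
(j±m)!: 1!×4!×4!×0!×5!×4! = 1658880
prefactor² = (2J+1)×Δ×N² = 92160/7
  k=0: +1/(0!×0!×4!×4!×1!×0!) = 1/576
Σ = 1/576  ⇒  CG² = 92160/7×1/576² = 5/126
CG = +√(5/126) = +0.199205

+0.199205  (= +√(5/126))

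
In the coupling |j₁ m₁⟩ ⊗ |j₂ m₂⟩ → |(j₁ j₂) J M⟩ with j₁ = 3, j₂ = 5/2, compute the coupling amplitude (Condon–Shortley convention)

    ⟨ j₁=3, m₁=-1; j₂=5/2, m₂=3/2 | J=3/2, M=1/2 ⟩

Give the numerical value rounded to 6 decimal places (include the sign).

−√(7/30) ≈ -0.483046

triangle: 4!×2!×1!/8! = 48/40320
(j±m)!: 2!×4!×4!×1!×2!×1! = 2304
prefactor² = (2J+1)×Δ×N² = 384/35
  k=3: −1/(3!×1!×1!×1!×1!×0!) = -1/6
  k=4: +1/(4!×0!×0!×0!×2!×1!) = 1/48
Σ = -7/48  ⇒  CG² = 384/35×(-7/48)² = 7/30
CG = −√(7/30) = -0.483046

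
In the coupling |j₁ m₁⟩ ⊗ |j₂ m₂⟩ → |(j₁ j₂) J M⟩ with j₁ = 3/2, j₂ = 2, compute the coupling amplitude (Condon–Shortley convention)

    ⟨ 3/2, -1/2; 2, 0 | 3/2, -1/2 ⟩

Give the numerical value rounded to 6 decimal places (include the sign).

triangle: 2!*1!*2!/6! = 4/720
(j±m)!: 1!*2!*2!*2!*1!*2! = 16
prefactor² = (2J+1)*Δ*N² = 16/45
  k=1: −1/(1!*1!*1!*1!*0!*1!) = -1
  k=2: +1/(2!*0!*0!*0!*1!*2!) = 1/4
Σ = -3/4  ⇒  CG² = 16/45*(-3/4)² = 1/5
CG = −√(1/5) = -0.447214

-0.447214  (= −√(1/5))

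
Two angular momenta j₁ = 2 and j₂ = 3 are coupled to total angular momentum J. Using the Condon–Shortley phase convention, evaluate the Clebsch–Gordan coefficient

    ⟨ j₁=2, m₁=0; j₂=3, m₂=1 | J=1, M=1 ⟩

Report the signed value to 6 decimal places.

+√(6/35) = +0.414039

j₁+j₂−J=4  J+j₁−j₂=0  J−j₁+j₂=2  j₁+j₂+J+1=7
(j₁±m₁, j₂±m₂, J±M) = (2,2,4,2,2,0)
P² = 384/35
sum k=2..2:
  [2] +1/8 = 1/8
S = 1/8
C² = P²·S² = 6/35 ; C = +0.414039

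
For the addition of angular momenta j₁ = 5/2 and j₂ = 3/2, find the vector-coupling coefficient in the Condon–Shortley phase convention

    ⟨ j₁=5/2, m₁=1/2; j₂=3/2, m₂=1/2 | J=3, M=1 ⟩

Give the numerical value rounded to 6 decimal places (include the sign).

−√(1/60) = -0.129099

triangle: 1!*4!*2!/8! = 48/40320
(j±m)!: 3!*2!*2!*1!*4!*2! = 1152
prefactor² = (2J+1)*Δ*N² = 48/5
  k=0: +1/(0!*1!*2!*2!*2!*0!) = 1/8
  k=1: −1/(1!*0!*1!*1!*3!*1!) = -1/6
Σ = -1/24  ⇒  CG² = 48/5*(-1/24)² = 1/60
CG = −√(1/60) = -0.129099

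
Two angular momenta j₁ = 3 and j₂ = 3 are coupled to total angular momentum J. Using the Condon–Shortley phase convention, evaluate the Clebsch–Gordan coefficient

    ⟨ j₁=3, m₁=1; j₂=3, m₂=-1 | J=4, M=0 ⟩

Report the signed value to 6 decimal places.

√[9·2!4!4!/11! · 4!2!2!4!4!4!] = √(663552/1925)
  +(−1)^0/∏(0,2,2,2,2,2)! = 1/32  (running 1/32)
  +(−1)^1/∏(1,1,1,1,3,3)! = -1/36  (running 1/288)
  +(−1)^2/∏(2,0,0,0,4,4)! = 1/1152  (running 5/1152)
⟨..|..⟩ = √(663552/1925)·(5/1152) = +0.080582

+√(1/154) ≈ +0.080582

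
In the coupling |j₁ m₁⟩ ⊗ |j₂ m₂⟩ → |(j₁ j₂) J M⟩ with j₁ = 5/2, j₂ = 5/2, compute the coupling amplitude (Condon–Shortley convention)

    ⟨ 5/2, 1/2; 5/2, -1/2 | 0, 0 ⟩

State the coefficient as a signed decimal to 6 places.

+√(1/6) = +0.408248

j₁+j₂−J=5  J+j₁−j₂=0  J−j₁+j₂=0  j₁+j₂+J+1=6
(j₁±m₁, j₂±m₂, J±M) = (3,2,2,3,0,0)
P² = 24
sum k=2..2:
  [2] +1/12 = 1/12
S = 1/12
C² = P²·S² = 1/6 ; C = +0.408248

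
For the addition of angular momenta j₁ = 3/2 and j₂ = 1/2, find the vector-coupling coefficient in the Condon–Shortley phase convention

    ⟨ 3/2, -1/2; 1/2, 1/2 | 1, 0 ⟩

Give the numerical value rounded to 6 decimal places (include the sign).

triangle: 1!*2!*0!/4! = 2/24
(j±m)!: 1!*2!*1!*0!*1!*1! = 2
prefactor² = (2J+1)*Δ*N² = 1/2
  k=1: −1/(1!*0!*1!*0!*1!*0!) = -1
Σ = -1  ⇒  CG² = 1/2*(-1)² = 1/2
CG = −√(1/2) = -0.707107

-0.707107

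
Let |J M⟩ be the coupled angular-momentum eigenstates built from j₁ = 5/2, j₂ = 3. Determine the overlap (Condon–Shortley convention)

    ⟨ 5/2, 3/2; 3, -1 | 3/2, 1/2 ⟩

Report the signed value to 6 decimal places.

−√(7/30) ≈ -0.483046

j₁+j₂−J=4  J+j₁−j₂=1  J−j₁+j₂=2  j₁+j₂+J+1=8
(j₁±m₁, j₂±m₂, J±M) = (4,1,2,4,2,1)
P² = 384/35
sum k=0..1:
  [0] +1/48 = 1/48
  [1] −1/6 = -1/6
S = -7/48
C² = P²·S² = 7/30 ; C = -0.483046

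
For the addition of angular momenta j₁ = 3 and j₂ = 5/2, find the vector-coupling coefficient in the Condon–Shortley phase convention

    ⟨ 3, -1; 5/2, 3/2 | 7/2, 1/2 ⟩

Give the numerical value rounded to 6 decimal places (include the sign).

+0.356348

j₁+j₂−J=2  J+j₁−j₂=4  J−j₁+j₂=3  j₁+j₂+J+1=10
(j₁±m₁, j₂±m₂, J±M) = (2,4,4,1,4,3)
P² = 18432/175
sum k=1..2:
  [1] −1/36 = -1/36
  [2] +1/16 = 1/16
S = 5/144
C² = P²·S² = 8/63 ; C = +0.356348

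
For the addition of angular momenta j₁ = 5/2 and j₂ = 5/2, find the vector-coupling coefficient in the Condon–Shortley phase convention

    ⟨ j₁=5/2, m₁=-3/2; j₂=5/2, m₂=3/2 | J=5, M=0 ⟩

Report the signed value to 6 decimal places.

+√(25/252) ≈ +0.314970

√[11·0!5!5!/11! · 1!4!4!1!5!5!] = √(230400/7)
  +(−1)^0/∏(0,0,4,4,1,1)! = 1/576  (running 1/576)
⟨..|..⟩ = √(230400/7)·(1/576) = +0.314970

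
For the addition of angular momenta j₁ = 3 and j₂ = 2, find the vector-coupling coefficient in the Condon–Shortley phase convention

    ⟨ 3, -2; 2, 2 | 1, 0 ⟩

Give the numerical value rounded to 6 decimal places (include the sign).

√[3·4!2!0!/7! · 1!5!4!0!1!1!] = √(576/7)
  +(−1)^4/∏(4,0,1,0,1,0)! = 1/24  (running 1/24)
⟨..|..⟩ = √(576/7)·(1/24) = +0.377964

+0.377964  (= +√(1/7))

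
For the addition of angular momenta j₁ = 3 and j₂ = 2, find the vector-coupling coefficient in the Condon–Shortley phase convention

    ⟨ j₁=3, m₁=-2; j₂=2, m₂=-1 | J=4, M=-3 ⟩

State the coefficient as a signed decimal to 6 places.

j₁+j₂−J=1  J+j₁−j₂=5  J−j₁+j₂=3  j₁+j₂+J+1=10
(j₁±m₁, j₂±m₂, J±M) = (1,5,1,3,1,7)
P² = 6480
sum k=0..1:
  [0] +1/240 = 1/240
  [1] −1/144 = -1/144
S = -1/360
C² = P²·S² = 1/20 ; C = -0.223607

-0.223607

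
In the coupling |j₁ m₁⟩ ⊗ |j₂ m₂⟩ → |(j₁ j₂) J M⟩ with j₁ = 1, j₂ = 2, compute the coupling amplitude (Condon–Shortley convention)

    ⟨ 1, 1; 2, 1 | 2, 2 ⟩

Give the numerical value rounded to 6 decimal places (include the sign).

+√(1/3) = +0.577350

triangle: 1!*1!*3!/6! = 6/720
(j±m)!: 2!*0!*3!*1!*4!*0! = 288
prefactor² = (2J+1)*Δ*N² = 12
  k=0: +1/(0!*1!*0!*3!*1!*0!) = 1/6
Σ = 1/6  ⇒  CG² = 12*1/6² = 1/3
CG = +√(1/3) = +0.577350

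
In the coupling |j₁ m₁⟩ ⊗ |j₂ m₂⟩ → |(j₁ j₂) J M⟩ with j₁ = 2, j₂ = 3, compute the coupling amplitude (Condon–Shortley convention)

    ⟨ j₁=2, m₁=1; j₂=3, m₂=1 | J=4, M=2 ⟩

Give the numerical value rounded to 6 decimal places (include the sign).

j₁+j₂−J=1  J+j₁−j₂=3  J−j₁+j₂=5  j₁+j₂+J+1=10
(j₁±m₁, j₂±m₂, J±M) = (3,1,4,2,6,2)
P² = 5184/7
sum k=0..1:
  [0] +1/48 = 1/48
  [1] −1/72 = -1/72
S = 1/144
C² = P²·S² = 1/28 ; C = +0.188982

+0.188982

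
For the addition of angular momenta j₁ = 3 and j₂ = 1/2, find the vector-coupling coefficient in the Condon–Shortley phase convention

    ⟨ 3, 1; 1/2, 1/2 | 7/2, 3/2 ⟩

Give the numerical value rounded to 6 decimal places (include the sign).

+√(5/7) ≈ +0.845154

j₁+j₂−J=0  J+j₁−j₂=6  J−j₁+j₂=1  j₁+j₂+J+1=8
(j₁±m₁, j₂±m₂, J±M) = (4,2,1,0,5,2)
P² = 11520/7
sum k=0..0:
  [0] +1/48 = 1/48
S = 1/48
C² = P²·S² = 5/7 ; C = +0.845154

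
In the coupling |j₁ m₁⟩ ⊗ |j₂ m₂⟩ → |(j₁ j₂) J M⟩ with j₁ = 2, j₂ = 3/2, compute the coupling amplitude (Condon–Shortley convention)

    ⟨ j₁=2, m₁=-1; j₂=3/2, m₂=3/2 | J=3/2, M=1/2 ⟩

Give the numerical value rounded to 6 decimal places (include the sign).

+√(2/5) = +0.632456

j₁+j₂−J=2  J+j₁−j₂=2  J−j₁+j₂=1  j₁+j₂+J+1=6
(j₁±m₁, j₂±m₂, J±M) = (1,3,3,0,2,1)
P² = 8/5
sum k=2..2:
  [2] +1/2 = 1/2
S = 1/2
C² = P²·S² = 2/5 ; C = +0.632456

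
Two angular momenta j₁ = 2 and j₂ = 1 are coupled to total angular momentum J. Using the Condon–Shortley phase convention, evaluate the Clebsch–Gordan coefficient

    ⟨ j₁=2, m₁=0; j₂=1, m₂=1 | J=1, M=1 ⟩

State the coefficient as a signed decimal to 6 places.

j₁+j₂−J=2  J+j₁−j₂=2  J−j₁+j₂=0  j₁+j₂+J+1=5
(j₁±m₁, j₂±m₂, J±M) = (2,2,2,0,2,0)
P² = 8/5
sum k=2..2:
  [2] +1/4 = 1/4
S = 1/4
C² = P²·S² = 1/10 ; C = +0.316228

+√(1/10) ≈ +0.316228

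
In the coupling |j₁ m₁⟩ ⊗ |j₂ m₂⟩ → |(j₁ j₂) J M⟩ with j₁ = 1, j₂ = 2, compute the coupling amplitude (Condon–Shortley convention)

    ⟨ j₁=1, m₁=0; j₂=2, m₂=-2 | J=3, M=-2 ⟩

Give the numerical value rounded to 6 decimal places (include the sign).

j₁+j₂−J=0  J+j₁−j₂=2  J−j₁+j₂=4  j₁+j₂+J+1=7
(j₁±m₁, j₂±m₂, J±M) = (1,1,0,4,1,5)
P² = 192
sum k=0..0:
  [0] +1/24 = 1/24
S = 1/24
C² = P²·S² = 1/3 ; C = +0.577350

+0.577350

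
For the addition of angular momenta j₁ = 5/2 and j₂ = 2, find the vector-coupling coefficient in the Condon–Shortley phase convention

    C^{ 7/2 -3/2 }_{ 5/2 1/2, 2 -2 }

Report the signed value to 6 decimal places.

√[8·1!4!3!/9! · 3!2!0!4!2!5!] = √(1536/7)
  +(−1)^0/∏(0,1,2,0,2,3)! = 1/24  (running 1/24)
⟨..|..⟩ = √(1536/7)·(1/24) = +0.617213

+√(8/21) ≈ +0.617213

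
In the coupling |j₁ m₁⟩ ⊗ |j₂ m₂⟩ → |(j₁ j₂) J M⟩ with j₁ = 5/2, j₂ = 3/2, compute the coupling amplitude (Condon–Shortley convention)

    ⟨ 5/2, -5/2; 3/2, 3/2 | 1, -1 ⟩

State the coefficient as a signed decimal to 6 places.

−√(1/2) = -0.707107

triangle: 3!·2!·0!/6! = 12/720
(j±m)!: 0!·5!·3!·0!·0!·2! = 1440
prefactor² = (2J+1)·Δ·N² = 72
  k=3: −1/(3!·0!·2!·0!·0!·0!) = -1/12
Σ = -1/12  ⇒  CG² = 72·(-1/12)² = 1/2
CG = −√(1/2) = -0.707107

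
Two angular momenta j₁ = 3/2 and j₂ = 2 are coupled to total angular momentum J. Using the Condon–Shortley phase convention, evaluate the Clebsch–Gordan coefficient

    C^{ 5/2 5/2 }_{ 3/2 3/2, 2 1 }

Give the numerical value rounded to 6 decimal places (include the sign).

triangle: 1!*2!*3!/7! = 12/5040
(j±m)!: 3!*0!*3!*1!*5!*0! = 4320
prefactor² = (2J+1)*Δ*N² = 432/7
  k=0: +1/(0!*1!*0!*3!*2!*0!) = 1/12
Σ = 1/12  ⇒  CG² = 432/7*1/12² = 3/7
CG = +√(3/7) = +0.654654

+0.654654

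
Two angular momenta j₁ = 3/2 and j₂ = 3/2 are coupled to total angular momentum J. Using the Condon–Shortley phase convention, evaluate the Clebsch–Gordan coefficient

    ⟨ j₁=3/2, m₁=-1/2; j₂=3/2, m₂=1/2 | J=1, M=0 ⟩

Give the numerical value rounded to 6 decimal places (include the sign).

j₁+j₂−J=2  J+j₁−j₂=1  J−j₁+j₂=1  j₁+j₂+J+1=5
(j₁±m₁, j₂±m₂, J±M) = (1,2,2,1,1,1)
P² = 1/5
sum k=1..2:
  [1] −1/1 = -1
  [2] +1/2 = 1/2
S = -1/2
C² = P²·S² = 1/20 ; C = -0.223607

−√(1/20) ≈ -0.223607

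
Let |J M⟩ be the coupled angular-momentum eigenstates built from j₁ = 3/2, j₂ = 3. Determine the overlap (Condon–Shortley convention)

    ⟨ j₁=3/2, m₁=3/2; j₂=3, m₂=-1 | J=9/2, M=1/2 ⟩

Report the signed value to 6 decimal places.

+0.345033

j₁+j₂−J=0  J+j₁−j₂=3  J−j₁+j₂=6  j₁+j₂+J+1=10
(j₁±m₁, j₂±m₂, J±M) = (3,0,2,4,5,4)
P² = 69120/7
sum k=0..0:
  [0] +1/288 = 1/288
S = 1/288
C² = P²·S² = 5/42 ; C = +0.345033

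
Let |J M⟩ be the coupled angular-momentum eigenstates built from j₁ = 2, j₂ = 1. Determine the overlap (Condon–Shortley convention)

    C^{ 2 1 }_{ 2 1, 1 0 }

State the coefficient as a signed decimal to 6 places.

+√(1/6) = +0.408248

triangle: 1!×3!×1!/6! = 6/720
(j±m)!: 3!×1!×1!×1!×3!×1! = 36
prefactor² = (2J+1)×Δ×N² = 3/2
  k=0: +1/(0!×1!×1!×1!×2!×0!) = 1/2
  k=1: −1/(1!×0!×0!×0!×3!×1!) = -1/6
Σ = 1/3  ⇒  CG² = 3/2×1/3² = 1/6
CG = +√(1/6) = +0.408248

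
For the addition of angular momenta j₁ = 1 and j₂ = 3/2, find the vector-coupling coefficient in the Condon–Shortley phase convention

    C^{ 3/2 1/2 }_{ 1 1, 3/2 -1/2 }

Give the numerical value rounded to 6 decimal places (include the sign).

j₁+j₂−J=1  J+j₁−j₂=1  J−j₁+j₂=2  j₁+j₂+J+1=5
(j₁±m₁, j₂±m₂, J±M) = (2,0,1,2,2,1)
P² = 8/15
sum k=0..0:
  [0] +1/1 = 1
S = 1
C² = P²·S² = 8/15 ; C = +0.730297

+0.730297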